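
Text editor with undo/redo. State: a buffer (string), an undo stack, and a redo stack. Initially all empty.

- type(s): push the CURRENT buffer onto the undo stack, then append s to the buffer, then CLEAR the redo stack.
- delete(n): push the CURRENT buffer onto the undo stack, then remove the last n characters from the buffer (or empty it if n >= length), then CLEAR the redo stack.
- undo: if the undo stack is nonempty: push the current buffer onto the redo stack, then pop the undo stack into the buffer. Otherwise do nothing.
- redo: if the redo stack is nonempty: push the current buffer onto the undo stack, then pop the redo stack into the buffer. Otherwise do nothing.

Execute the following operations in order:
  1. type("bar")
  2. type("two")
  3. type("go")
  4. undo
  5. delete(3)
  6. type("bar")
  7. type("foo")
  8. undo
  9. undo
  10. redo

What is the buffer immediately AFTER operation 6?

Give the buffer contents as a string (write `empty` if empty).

After op 1 (type): buf='bar' undo_depth=1 redo_depth=0
After op 2 (type): buf='bartwo' undo_depth=2 redo_depth=0
After op 3 (type): buf='bartwogo' undo_depth=3 redo_depth=0
After op 4 (undo): buf='bartwo' undo_depth=2 redo_depth=1
After op 5 (delete): buf='bar' undo_depth=3 redo_depth=0
After op 6 (type): buf='barbar' undo_depth=4 redo_depth=0

Answer: barbar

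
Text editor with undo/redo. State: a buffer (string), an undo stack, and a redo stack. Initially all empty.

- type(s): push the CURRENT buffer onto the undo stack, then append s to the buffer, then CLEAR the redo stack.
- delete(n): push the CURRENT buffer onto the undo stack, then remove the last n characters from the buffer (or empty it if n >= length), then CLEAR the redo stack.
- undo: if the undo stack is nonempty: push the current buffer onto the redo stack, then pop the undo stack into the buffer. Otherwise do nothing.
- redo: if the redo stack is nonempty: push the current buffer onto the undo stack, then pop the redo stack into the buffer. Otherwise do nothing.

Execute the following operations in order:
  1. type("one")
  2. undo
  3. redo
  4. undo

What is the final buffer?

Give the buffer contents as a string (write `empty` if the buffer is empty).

After op 1 (type): buf='one' undo_depth=1 redo_depth=0
After op 2 (undo): buf='(empty)' undo_depth=0 redo_depth=1
After op 3 (redo): buf='one' undo_depth=1 redo_depth=0
After op 4 (undo): buf='(empty)' undo_depth=0 redo_depth=1

Answer: empty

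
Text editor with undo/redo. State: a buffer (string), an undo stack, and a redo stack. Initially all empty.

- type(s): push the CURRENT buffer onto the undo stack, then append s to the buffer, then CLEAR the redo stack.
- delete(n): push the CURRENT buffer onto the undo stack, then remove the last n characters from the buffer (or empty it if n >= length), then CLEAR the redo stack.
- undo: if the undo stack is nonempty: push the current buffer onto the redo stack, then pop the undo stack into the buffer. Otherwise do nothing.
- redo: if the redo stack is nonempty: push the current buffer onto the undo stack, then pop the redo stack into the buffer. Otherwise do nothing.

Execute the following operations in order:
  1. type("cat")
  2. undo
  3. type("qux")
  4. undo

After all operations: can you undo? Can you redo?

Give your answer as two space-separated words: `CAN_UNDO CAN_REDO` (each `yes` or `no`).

Answer: no yes

Derivation:
After op 1 (type): buf='cat' undo_depth=1 redo_depth=0
After op 2 (undo): buf='(empty)' undo_depth=0 redo_depth=1
After op 3 (type): buf='qux' undo_depth=1 redo_depth=0
After op 4 (undo): buf='(empty)' undo_depth=0 redo_depth=1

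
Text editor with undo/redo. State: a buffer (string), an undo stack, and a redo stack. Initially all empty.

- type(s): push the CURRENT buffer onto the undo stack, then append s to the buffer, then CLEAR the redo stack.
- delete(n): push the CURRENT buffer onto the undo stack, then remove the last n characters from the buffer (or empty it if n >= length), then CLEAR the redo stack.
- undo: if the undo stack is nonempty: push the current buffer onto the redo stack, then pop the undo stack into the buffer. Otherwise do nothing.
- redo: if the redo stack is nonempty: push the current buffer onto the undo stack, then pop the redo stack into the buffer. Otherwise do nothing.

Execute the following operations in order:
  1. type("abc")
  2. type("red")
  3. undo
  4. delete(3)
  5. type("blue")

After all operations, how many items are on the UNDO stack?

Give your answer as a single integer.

Answer: 3

Derivation:
After op 1 (type): buf='abc' undo_depth=1 redo_depth=0
After op 2 (type): buf='abcred' undo_depth=2 redo_depth=0
After op 3 (undo): buf='abc' undo_depth=1 redo_depth=1
After op 4 (delete): buf='(empty)' undo_depth=2 redo_depth=0
After op 5 (type): buf='blue' undo_depth=3 redo_depth=0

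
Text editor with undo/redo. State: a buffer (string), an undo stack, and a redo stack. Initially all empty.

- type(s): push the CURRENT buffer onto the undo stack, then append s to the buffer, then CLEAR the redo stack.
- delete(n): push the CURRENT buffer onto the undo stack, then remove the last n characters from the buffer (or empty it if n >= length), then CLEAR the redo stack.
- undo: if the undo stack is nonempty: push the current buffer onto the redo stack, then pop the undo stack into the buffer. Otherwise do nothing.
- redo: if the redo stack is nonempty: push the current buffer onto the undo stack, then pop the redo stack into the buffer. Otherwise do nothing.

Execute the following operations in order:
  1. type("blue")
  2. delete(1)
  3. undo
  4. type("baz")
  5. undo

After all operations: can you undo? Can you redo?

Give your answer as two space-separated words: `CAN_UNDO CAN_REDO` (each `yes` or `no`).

Answer: yes yes

Derivation:
After op 1 (type): buf='blue' undo_depth=1 redo_depth=0
After op 2 (delete): buf='blu' undo_depth=2 redo_depth=0
After op 3 (undo): buf='blue' undo_depth=1 redo_depth=1
After op 4 (type): buf='bluebaz' undo_depth=2 redo_depth=0
After op 5 (undo): buf='blue' undo_depth=1 redo_depth=1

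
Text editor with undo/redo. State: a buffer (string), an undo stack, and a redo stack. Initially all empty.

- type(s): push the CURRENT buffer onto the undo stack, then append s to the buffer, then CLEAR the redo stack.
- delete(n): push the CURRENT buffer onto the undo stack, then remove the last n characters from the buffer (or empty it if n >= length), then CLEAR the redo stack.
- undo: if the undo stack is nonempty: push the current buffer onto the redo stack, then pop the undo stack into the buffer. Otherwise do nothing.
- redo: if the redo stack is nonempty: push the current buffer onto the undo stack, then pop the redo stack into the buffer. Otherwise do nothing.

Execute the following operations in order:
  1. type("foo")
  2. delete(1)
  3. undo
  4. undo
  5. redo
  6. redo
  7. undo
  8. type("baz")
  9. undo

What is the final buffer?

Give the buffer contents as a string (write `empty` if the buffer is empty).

After op 1 (type): buf='foo' undo_depth=1 redo_depth=0
After op 2 (delete): buf='fo' undo_depth=2 redo_depth=0
After op 3 (undo): buf='foo' undo_depth=1 redo_depth=1
After op 4 (undo): buf='(empty)' undo_depth=0 redo_depth=2
After op 5 (redo): buf='foo' undo_depth=1 redo_depth=1
After op 6 (redo): buf='fo' undo_depth=2 redo_depth=0
After op 7 (undo): buf='foo' undo_depth=1 redo_depth=1
After op 8 (type): buf='foobaz' undo_depth=2 redo_depth=0
After op 9 (undo): buf='foo' undo_depth=1 redo_depth=1

Answer: foo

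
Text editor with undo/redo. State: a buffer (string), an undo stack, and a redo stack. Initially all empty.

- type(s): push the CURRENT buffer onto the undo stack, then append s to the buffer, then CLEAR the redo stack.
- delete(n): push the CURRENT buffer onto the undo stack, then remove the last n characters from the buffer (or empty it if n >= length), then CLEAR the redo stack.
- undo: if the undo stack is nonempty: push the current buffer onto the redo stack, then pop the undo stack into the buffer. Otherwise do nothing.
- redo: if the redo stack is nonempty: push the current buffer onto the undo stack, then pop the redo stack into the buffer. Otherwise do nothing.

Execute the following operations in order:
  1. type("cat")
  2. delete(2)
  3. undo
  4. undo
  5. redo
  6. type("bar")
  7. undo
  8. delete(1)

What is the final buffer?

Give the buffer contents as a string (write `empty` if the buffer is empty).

Answer: ca

Derivation:
After op 1 (type): buf='cat' undo_depth=1 redo_depth=0
After op 2 (delete): buf='c' undo_depth=2 redo_depth=0
After op 3 (undo): buf='cat' undo_depth=1 redo_depth=1
After op 4 (undo): buf='(empty)' undo_depth=0 redo_depth=2
After op 5 (redo): buf='cat' undo_depth=1 redo_depth=1
After op 6 (type): buf='catbar' undo_depth=2 redo_depth=0
After op 7 (undo): buf='cat' undo_depth=1 redo_depth=1
After op 8 (delete): buf='ca' undo_depth=2 redo_depth=0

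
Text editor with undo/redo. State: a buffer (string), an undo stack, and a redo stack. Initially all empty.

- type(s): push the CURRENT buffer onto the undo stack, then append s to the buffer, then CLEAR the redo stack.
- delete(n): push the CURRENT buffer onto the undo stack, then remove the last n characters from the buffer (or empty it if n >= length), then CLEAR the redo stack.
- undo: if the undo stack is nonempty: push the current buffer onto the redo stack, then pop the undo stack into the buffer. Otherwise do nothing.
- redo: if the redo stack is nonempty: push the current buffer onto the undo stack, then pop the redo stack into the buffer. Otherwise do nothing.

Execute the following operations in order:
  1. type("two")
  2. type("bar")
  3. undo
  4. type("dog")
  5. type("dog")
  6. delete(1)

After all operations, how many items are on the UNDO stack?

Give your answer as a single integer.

After op 1 (type): buf='two' undo_depth=1 redo_depth=0
After op 2 (type): buf='twobar' undo_depth=2 redo_depth=0
After op 3 (undo): buf='two' undo_depth=1 redo_depth=1
After op 4 (type): buf='twodog' undo_depth=2 redo_depth=0
After op 5 (type): buf='twodogdog' undo_depth=3 redo_depth=0
After op 6 (delete): buf='twodogdo' undo_depth=4 redo_depth=0

Answer: 4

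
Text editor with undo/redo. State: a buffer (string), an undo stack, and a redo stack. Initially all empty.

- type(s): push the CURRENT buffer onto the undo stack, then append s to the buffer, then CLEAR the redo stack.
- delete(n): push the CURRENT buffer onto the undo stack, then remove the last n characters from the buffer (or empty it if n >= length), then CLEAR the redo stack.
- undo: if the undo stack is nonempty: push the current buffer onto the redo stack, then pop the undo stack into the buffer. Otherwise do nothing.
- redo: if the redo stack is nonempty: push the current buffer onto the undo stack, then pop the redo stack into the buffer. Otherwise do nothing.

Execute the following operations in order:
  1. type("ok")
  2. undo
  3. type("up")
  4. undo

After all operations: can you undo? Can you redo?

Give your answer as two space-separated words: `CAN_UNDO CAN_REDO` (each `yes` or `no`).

Answer: no yes

Derivation:
After op 1 (type): buf='ok' undo_depth=1 redo_depth=0
After op 2 (undo): buf='(empty)' undo_depth=0 redo_depth=1
After op 3 (type): buf='up' undo_depth=1 redo_depth=0
After op 4 (undo): buf='(empty)' undo_depth=0 redo_depth=1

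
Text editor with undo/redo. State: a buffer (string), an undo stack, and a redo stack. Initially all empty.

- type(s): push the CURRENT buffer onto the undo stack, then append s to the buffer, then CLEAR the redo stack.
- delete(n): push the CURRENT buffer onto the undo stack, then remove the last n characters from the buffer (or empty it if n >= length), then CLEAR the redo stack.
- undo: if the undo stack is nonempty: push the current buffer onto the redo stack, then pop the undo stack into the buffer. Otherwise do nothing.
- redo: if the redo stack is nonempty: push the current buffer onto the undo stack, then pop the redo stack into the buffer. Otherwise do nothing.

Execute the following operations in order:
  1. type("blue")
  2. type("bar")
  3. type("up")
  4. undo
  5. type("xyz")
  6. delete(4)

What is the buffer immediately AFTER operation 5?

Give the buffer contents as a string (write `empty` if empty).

After op 1 (type): buf='blue' undo_depth=1 redo_depth=0
After op 2 (type): buf='bluebar' undo_depth=2 redo_depth=0
After op 3 (type): buf='bluebarup' undo_depth=3 redo_depth=0
After op 4 (undo): buf='bluebar' undo_depth=2 redo_depth=1
After op 5 (type): buf='bluebarxyz' undo_depth=3 redo_depth=0

Answer: bluebarxyz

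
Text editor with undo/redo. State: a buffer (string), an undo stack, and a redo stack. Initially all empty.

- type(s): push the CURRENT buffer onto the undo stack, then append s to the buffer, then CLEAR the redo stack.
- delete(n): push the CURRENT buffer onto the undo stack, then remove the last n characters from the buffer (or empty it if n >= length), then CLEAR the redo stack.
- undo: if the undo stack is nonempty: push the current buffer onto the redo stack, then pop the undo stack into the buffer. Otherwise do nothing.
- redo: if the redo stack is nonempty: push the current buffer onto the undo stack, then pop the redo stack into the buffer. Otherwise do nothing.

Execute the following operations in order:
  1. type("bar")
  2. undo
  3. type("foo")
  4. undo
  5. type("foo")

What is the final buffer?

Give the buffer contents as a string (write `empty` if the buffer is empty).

After op 1 (type): buf='bar' undo_depth=1 redo_depth=0
After op 2 (undo): buf='(empty)' undo_depth=0 redo_depth=1
After op 3 (type): buf='foo' undo_depth=1 redo_depth=0
After op 4 (undo): buf='(empty)' undo_depth=0 redo_depth=1
After op 5 (type): buf='foo' undo_depth=1 redo_depth=0

Answer: foo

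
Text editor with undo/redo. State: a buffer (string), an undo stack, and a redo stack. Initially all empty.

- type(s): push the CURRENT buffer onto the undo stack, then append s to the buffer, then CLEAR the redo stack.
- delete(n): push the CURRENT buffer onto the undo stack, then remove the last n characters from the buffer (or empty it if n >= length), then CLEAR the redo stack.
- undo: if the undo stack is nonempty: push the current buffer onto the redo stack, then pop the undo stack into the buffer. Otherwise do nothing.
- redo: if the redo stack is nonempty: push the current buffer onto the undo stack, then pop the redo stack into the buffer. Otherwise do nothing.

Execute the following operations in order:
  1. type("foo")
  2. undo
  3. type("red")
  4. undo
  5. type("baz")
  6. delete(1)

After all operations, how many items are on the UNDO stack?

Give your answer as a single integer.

After op 1 (type): buf='foo' undo_depth=1 redo_depth=0
After op 2 (undo): buf='(empty)' undo_depth=0 redo_depth=1
After op 3 (type): buf='red' undo_depth=1 redo_depth=0
After op 4 (undo): buf='(empty)' undo_depth=0 redo_depth=1
After op 5 (type): buf='baz' undo_depth=1 redo_depth=0
After op 6 (delete): buf='ba' undo_depth=2 redo_depth=0

Answer: 2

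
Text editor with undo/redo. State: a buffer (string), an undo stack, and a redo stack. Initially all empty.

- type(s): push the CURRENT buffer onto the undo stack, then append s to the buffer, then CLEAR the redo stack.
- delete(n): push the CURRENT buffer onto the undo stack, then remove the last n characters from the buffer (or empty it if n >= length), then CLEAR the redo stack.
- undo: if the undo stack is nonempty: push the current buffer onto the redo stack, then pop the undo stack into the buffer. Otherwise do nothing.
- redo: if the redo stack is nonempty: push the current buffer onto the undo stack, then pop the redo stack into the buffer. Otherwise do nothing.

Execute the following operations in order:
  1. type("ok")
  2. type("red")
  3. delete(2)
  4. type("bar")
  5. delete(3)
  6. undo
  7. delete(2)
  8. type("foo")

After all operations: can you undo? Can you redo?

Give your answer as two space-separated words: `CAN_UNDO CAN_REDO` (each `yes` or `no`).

Answer: yes no

Derivation:
After op 1 (type): buf='ok' undo_depth=1 redo_depth=0
After op 2 (type): buf='okred' undo_depth=2 redo_depth=0
After op 3 (delete): buf='okr' undo_depth=3 redo_depth=0
After op 4 (type): buf='okrbar' undo_depth=4 redo_depth=0
After op 5 (delete): buf='okr' undo_depth=5 redo_depth=0
After op 6 (undo): buf='okrbar' undo_depth=4 redo_depth=1
After op 7 (delete): buf='okrb' undo_depth=5 redo_depth=0
After op 8 (type): buf='okrbfoo' undo_depth=6 redo_depth=0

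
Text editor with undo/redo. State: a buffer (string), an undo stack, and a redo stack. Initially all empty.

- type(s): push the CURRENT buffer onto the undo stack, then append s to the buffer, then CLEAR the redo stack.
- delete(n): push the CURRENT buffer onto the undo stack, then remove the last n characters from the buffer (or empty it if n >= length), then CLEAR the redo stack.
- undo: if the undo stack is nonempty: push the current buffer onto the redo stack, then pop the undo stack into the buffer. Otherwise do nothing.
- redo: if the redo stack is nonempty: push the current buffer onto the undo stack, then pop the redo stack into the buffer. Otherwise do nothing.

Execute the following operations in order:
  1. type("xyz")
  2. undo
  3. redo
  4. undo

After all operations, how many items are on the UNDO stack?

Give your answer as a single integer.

Answer: 0

Derivation:
After op 1 (type): buf='xyz' undo_depth=1 redo_depth=0
After op 2 (undo): buf='(empty)' undo_depth=0 redo_depth=1
After op 3 (redo): buf='xyz' undo_depth=1 redo_depth=0
After op 4 (undo): buf='(empty)' undo_depth=0 redo_depth=1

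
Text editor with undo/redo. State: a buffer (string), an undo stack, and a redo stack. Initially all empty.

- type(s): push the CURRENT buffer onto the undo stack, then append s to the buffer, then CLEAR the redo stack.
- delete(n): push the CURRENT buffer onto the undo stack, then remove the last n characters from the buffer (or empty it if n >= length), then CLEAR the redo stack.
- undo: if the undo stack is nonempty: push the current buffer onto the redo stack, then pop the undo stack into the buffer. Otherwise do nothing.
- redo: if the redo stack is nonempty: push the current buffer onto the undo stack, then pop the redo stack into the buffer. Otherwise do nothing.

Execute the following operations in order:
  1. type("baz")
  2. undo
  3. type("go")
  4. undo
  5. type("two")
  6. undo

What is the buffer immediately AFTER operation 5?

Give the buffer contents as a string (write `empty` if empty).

After op 1 (type): buf='baz' undo_depth=1 redo_depth=0
After op 2 (undo): buf='(empty)' undo_depth=0 redo_depth=1
After op 3 (type): buf='go' undo_depth=1 redo_depth=0
After op 4 (undo): buf='(empty)' undo_depth=0 redo_depth=1
After op 5 (type): buf='two' undo_depth=1 redo_depth=0

Answer: two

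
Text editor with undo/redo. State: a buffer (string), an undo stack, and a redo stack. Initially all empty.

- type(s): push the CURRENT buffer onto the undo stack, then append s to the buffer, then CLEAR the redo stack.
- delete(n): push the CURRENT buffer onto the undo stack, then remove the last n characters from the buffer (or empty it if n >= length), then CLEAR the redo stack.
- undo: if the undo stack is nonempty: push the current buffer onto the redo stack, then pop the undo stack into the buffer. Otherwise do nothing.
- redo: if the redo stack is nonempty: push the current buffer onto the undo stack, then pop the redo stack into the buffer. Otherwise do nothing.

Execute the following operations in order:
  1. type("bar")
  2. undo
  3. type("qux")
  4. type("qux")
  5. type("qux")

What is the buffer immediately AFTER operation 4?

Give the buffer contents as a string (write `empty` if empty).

Answer: quxqux

Derivation:
After op 1 (type): buf='bar' undo_depth=1 redo_depth=0
After op 2 (undo): buf='(empty)' undo_depth=0 redo_depth=1
After op 3 (type): buf='qux' undo_depth=1 redo_depth=0
After op 4 (type): buf='quxqux' undo_depth=2 redo_depth=0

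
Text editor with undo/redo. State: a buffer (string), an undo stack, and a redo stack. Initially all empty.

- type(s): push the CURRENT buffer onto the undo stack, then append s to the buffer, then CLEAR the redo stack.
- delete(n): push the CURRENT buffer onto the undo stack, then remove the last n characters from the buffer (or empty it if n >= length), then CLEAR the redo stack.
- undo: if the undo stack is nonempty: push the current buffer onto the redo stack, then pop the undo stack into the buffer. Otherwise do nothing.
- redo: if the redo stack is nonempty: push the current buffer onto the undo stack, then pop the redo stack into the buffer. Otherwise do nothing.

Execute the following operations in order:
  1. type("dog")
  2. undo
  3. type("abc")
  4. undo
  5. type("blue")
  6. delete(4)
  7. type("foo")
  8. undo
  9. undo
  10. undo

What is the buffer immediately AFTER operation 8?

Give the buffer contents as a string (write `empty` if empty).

After op 1 (type): buf='dog' undo_depth=1 redo_depth=0
After op 2 (undo): buf='(empty)' undo_depth=0 redo_depth=1
After op 3 (type): buf='abc' undo_depth=1 redo_depth=0
After op 4 (undo): buf='(empty)' undo_depth=0 redo_depth=1
After op 5 (type): buf='blue' undo_depth=1 redo_depth=0
After op 6 (delete): buf='(empty)' undo_depth=2 redo_depth=0
After op 7 (type): buf='foo' undo_depth=3 redo_depth=0
After op 8 (undo): buf='(empty)' undo_depth=2 redo_depth=1

Answer: empty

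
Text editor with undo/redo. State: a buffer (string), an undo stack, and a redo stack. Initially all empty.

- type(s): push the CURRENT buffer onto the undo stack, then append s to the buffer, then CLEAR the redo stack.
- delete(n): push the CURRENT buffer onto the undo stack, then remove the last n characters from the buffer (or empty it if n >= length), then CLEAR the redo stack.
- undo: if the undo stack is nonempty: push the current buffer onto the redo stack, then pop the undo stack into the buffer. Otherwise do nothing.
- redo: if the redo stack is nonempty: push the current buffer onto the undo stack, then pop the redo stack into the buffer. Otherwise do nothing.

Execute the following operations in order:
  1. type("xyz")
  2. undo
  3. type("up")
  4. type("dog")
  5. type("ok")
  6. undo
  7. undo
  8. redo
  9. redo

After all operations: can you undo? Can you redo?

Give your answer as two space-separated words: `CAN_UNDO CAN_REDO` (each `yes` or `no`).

Answer: yes no

Derivation:
After op 1 (type): buf='xyz' undo_depth=1 redo_depth=0
After op 2 (undo): buf='(empty)' undo_depth=0 redo_depth=1
After op 3 (type): buf='up' undo_depth=1 redo_depth=0
After op 4 (type): buf='updog' undo_depth=2 redo_depth=0
After op 5 (type): buf='updogok' undo_depth=3 redo_depth=0
After op 6 (undo): buf='updog' undo_depth=2 redo_depth=1
After op 7 (undo): buf='up' undo_depth=1 redo_depth=2
After op 8 (redo): buf='updog' undo_depth=2 redo_depth=1
After op 9 (redo): buf='updogok' undo_depth=3 redo_depth=0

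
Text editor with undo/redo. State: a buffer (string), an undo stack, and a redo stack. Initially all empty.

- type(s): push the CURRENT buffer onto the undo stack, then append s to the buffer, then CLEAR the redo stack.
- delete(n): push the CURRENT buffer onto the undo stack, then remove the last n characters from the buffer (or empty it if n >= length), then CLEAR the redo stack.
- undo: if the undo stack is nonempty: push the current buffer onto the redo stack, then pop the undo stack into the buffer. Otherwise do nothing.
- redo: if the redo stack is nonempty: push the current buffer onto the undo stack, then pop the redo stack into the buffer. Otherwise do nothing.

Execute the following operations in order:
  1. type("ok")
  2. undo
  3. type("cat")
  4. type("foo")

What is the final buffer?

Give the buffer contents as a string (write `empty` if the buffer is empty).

After op 1 (type): buf='ok' undo_depth=1 redo_depth=0
After op 2 (undo): buf='(empty)' undo_depth=0 redo_depth=1
After op 3 (type): buf='cat' undo_depth=1 redo_depth=0
After op 4 (type): buf='catfoo' undo_depth=2 redo_depth=0

Answer: catfoo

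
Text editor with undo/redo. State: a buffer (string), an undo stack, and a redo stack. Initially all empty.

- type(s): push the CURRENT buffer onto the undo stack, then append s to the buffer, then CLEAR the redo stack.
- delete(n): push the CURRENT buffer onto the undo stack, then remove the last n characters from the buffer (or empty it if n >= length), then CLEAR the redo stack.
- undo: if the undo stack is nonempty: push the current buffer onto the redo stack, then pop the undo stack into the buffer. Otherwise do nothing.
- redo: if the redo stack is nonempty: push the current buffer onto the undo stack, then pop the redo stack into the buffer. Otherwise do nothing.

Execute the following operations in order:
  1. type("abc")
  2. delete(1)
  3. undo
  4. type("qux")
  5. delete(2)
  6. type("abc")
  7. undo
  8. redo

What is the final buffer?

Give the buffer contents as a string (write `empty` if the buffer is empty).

Answer: abcqabc

Derivation:
After op 1 (type): buf='abc' undo_depth=1 redo_depth=0
After op 2 (delete): buf='ab' undo_depth=2 redo_depth=0
After op 3 (undo): buf='abc' undo_depth=1 redo_depth=1
After op 4 (type): buf='abcqux' undo_depth=2 redo_depth=0
After op 5 (delete): buf='abcq' undo_depth=3 redo_depth=0
After op 6 (type): buf='abcqabc' undo_depth=4 redo_depth=0
After op 7 (undo): buf='abcq' undo_depth=3 redo_depth=1
After op 8 (redo): buf='abcqabc' undo_depth=4 redo_depth=0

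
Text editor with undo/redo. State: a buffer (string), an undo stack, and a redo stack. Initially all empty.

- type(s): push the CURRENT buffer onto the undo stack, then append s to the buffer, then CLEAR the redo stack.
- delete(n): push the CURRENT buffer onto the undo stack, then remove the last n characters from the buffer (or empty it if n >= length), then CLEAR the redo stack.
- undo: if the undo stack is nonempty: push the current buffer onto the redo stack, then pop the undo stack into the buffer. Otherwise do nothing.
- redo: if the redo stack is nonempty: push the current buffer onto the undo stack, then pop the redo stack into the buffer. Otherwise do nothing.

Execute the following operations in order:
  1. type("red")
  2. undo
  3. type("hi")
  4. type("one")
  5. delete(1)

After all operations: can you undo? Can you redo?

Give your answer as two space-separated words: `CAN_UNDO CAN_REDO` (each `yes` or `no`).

Answer: yes no

Derivation:
After op 1 (type): buf='red' undo_depth=1 redo_depth=0
After op 2 (undo): buf='(empty)' undo_depth=0 redo_depth=1
After op 3 (type): buf='hi' undo_depth=1 redo_depth=0
After op 4 (type): buf='hione' undo_depth=2 redo_depth=0
After op 5 (delete): buf='hion' undo_depth=3 redo_depth=0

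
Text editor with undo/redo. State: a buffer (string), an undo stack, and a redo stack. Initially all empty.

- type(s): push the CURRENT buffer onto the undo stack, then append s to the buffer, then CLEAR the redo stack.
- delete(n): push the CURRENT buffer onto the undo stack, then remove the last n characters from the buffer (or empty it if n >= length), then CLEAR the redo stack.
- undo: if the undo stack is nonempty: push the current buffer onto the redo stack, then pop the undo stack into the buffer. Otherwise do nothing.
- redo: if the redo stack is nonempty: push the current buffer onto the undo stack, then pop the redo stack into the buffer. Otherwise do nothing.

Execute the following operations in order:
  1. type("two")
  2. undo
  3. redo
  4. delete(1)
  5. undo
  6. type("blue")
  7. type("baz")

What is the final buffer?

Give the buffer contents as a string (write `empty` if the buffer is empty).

After op 1 (type): buf='two' undo_depth=1 redo_depth=0
After op 2 (undo): buf='(empty)' undo_depth=0 redo_depth=1
After op 3 (redo): buf='two' undo_depth=1 redo_depth=0
After op 4 (delete): buf='tw' undo_depth=2 redo_depth=0
After op 5 (undo): buf='two' undo_depth=1 redo_depth=1
After op 6 (type): buf='twoblue' undo_depth=2 redo_depth=0
After op 7 (type): buf='twobluebaz' undo_depth=3 redo_depth=0

Answer: twobluebaz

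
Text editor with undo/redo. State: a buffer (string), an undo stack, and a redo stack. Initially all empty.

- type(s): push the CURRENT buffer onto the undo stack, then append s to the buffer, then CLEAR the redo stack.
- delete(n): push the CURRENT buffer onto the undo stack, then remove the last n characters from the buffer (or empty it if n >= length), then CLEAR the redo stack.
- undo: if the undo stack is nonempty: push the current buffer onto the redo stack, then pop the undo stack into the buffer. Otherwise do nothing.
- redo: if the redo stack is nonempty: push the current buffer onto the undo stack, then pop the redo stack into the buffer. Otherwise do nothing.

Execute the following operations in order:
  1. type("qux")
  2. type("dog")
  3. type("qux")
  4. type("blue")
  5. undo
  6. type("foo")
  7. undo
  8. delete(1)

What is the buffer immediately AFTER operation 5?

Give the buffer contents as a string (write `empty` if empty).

Answer: quxdogqux

Derivation:
After op 1 (type): buf='qux' undo_depth=1 redo_depth=0
After op 2 (type): buf='quxdog' undo_depth=2 redo_depth=0
After op 3 (type): buf='quxdogqux' undo_depth=3 redo_depth=0
After op 4 (type): buf='quxdogquxblue' undo_depth=4 redo_depth=0
After op 5 (undo): buf='quxdogqux' undo_depth=3 redo_depth=1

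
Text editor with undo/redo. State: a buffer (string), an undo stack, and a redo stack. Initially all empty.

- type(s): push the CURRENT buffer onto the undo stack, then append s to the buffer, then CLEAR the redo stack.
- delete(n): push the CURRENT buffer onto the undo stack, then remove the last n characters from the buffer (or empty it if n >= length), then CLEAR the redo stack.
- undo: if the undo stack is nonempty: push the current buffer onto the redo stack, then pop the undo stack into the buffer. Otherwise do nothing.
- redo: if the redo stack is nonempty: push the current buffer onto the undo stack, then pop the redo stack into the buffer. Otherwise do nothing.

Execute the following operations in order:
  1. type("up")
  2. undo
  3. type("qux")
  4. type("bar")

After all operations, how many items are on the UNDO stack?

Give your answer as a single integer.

After op 1 (type): buf='up' undo_depth=1 redo_depth=0
After op 2 (undo): buf='(empty)' undo_depth=0 redo_depth=1
After op 3 (type): buf='qux' undo_depth=1 redo_depth=0
After op 4 (type): buf='quxbar' undo_depth=2 redo_depth=0

Answer: 2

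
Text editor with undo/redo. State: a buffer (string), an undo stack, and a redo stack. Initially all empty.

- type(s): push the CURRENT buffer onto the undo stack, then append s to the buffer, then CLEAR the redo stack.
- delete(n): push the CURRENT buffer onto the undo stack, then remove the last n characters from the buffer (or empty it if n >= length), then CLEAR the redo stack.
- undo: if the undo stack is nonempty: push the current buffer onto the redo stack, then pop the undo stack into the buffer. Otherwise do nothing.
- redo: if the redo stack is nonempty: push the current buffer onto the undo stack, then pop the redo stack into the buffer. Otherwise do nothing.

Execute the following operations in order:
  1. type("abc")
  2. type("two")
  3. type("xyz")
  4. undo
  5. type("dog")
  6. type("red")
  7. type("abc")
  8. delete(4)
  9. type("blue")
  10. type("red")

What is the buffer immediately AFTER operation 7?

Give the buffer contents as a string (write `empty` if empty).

Answer: abctwodogredabc

Derivation:
After op 1 (type): buf='abc' undo_depth=1 redo_depth=0
After op 2 (type): buf='abctwo' undo_depth=2 redo_depth=0
After op 3 (type): buf='abctwoxyz' undo_depth=3 redo_depth=0
After op 4 (undo): buf='abctwo' undo_depth=2 redo_depth=1
After op 5 (type): buf='abctwodog' undo_depth=3 redo_depth=0
After op 6 (type): buf='abctwodogred' undo_depth=4 redo_depth=0
After op 7 (type): buf='abctwodogredabc' undo_depth=5 redo_depth=0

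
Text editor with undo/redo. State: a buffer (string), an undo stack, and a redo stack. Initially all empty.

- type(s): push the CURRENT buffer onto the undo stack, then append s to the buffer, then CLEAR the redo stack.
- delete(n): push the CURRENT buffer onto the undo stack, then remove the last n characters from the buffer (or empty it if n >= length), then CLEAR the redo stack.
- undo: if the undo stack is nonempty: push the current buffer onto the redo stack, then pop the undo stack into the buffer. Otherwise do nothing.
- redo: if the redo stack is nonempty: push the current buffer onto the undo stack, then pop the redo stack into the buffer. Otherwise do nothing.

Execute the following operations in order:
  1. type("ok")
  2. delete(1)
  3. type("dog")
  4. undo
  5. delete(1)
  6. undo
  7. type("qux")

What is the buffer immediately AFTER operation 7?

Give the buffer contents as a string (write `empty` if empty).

Answer: oqux

Derivation:
After op 1 (type): buf='ok' undo_depth=1 redo_depth=0
After op 2 (delete): buf='o' undo_depth=2 redo_depth=0
After op 3 (type): buf='odog' undo_depth=3 redo_depth=0
After op 4 (undo): buf='o' undo_depth=2 redo_depth=1
After op 5 (delete): buf='(empty)' undo_depth=3 redo_depth=0
After op 6 (undo): buf='o' undo_depth=2 redo_depth=1
After op 7 (type): buf='oqux' undo_depth=3 redo_depth=0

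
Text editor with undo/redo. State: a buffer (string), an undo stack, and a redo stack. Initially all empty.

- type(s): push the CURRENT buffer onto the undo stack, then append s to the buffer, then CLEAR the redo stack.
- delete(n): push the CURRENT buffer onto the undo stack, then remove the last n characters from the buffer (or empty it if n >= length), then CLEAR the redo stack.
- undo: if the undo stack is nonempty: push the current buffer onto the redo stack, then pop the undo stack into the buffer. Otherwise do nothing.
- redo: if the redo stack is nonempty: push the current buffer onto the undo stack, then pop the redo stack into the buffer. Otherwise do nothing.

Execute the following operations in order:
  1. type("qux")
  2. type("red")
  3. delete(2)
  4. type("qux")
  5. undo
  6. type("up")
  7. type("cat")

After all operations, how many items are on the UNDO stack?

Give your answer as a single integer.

After op 1 (type): buf='qux' undo_depth=1 redo_depth=0
After op 2 (type): buf='quxred' undo_depth=2 redo_depth=0
After op 3 (delete): buf='quxr' undo_depth=3 redo_depth=0
After op 4 (type): buf='quxrqux' undo_depth=4 redo_depth=0
After op 5 (undo): buf='quxr' undo_depth=3 redo_depth=1
After op 6 (type): buf='quxrup' undo_depth=4 redo_depth=0
After op 7 (type): buf='quxrupcat' undo_depth=5 redo_depth=0

Answer: 5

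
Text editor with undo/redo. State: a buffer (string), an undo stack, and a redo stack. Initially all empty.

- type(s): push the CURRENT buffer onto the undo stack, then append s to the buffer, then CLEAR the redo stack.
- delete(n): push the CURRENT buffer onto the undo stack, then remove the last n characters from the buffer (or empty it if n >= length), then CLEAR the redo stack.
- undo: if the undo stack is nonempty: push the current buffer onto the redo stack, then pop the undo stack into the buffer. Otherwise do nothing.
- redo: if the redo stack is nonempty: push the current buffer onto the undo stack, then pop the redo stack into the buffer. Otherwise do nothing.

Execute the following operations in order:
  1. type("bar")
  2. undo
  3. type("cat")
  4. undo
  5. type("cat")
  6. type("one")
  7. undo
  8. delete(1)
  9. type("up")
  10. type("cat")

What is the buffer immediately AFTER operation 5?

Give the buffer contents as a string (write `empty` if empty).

After op 1 (type): buf='bar' undo_depth=1 redo_depth=0
After op 2 (undo): buf='(empty)' undo_depth=0 redo_depth=1
After op 3 (type): buf='cat' undo_depth=1 redo_depth=0
After op 4 (undo): buf='(empty)' undo_depth=0 redo_depth=1
After op 5 (type): buf='cat' undo_depth=1 redo_depth=0

Answer: cat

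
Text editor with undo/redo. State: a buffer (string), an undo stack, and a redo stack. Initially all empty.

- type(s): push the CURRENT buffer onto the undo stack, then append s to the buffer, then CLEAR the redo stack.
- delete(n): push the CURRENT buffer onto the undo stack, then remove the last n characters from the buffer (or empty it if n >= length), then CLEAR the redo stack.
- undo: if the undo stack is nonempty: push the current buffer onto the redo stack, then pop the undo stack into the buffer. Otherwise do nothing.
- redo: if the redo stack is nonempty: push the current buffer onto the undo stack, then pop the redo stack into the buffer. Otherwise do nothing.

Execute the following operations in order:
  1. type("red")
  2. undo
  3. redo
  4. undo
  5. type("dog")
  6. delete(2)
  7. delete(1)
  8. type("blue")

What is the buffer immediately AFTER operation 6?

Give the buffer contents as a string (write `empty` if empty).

Answer: d

Derivation:
After op 1 (type): buf='red' undo_depth=1 redo_depth=0
After op 2 (undo): buf='(empty)' undo_depth=0 redo_depth=1
After op 3 (redo): buf='red' undo_depth=1 redo_depth=0
After op 4 (undo): buf='(empty)' undo_depth=0 redo_depth=1
After op 5 (type): buf='dog' undo_depth=1 redo_depth=0
After op 6 (delete): buf='d' undo_depth=2 redo_depth=0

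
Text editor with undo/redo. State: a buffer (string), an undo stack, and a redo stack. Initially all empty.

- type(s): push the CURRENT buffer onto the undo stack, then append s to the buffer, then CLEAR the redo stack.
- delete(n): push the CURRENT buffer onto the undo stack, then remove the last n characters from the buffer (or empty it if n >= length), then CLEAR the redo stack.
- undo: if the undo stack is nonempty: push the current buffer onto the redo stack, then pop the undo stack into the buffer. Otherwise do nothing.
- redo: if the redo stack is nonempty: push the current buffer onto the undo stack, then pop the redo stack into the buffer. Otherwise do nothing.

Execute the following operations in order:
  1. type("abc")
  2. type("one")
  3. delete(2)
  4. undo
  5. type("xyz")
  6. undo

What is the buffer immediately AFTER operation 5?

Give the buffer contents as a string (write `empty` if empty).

Answer: abconexyz

Derivation:
After op 1 (type): buf='abc' undo_depth=1 redo_depth=0
After op 2 (type): buf='abcone' undo_depth=2 redo_depth=0
After op 3 (delete): buf='abco' undo_depth=3 redo_depth=0
After op 4 (undo): buf='abcone' undo_depth=2 redo_depth=1
After op 5 (type): buf='abconexyz' undo_depth=3 redo_depth=0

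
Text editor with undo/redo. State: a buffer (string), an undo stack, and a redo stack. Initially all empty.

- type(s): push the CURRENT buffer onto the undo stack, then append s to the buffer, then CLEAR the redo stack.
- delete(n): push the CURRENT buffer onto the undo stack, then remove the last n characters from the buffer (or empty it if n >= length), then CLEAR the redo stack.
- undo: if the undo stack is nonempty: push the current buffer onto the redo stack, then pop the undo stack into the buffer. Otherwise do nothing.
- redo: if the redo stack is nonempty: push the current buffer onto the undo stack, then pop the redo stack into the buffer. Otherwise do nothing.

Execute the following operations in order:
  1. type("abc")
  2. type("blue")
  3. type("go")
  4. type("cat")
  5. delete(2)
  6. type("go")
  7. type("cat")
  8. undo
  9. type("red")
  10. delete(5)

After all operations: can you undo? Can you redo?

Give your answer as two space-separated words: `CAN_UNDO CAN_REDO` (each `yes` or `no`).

After op 1 (type): buf='abc' undo_depth=1 redo_depth=0
After op 2 (type): buf='abcblue' undo_depth=2 redo_depth=0
After op 3 (type): buf='abcbluego' undo_depth=3 redo_depth=0
After op 4 (type): buf='abcbluegocat' undo_depth=4 redo_depth=0
After op 5 (delete): buf='abcbluegoc' undo_depth=5 redo_depth=0
After op 6 (type): buf='abcbluegocgo' undo_depth=6 redo_depth=0
After op 7 (type): buf='abcbluegocgocat' undo_depth=7 redo_depth=0
After op 8 (undo): buf='abcbluegocgo' undo_depth=6 redo_depth=1
After op 9 (type): buf='abcbluegocgored' undo_depth=7 redo_depth=0
After op 10 (delete): buf='abcbluegoc' undo_depth=8 redo_depth=0

Answer: yes no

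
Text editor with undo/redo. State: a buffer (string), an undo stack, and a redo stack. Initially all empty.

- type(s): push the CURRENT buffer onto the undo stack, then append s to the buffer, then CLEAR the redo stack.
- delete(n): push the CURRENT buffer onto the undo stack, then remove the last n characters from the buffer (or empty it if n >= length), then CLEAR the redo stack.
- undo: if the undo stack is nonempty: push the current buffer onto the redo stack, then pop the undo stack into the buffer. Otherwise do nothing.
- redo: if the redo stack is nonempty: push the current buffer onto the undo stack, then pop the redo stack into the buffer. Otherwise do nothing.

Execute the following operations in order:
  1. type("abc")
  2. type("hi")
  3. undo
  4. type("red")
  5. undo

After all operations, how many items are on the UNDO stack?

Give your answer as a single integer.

Answer: 1

Derivation:
After op 1 (type): buf='abc' undo_depth=1 redo_depth=0
After op 2 (type): buf='abchi' undo_depth=2 redo_depth=0
After op 3 (undo): buf='abc' undo_depth=1 redo_depth=1
After op 4 (type): buf='abcred' undo_depth=2 redo_depth=0
After op 5 (undo): buf='abc' undo_depth=1 redo_depth=1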